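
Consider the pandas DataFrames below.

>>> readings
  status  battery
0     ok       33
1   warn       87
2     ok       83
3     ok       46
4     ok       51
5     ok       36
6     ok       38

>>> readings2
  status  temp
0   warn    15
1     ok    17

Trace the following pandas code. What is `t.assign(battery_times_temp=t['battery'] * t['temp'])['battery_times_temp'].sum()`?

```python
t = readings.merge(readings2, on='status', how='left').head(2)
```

1866

merge on 'status' (how='left') → 7 rows:
  status  battery  temp
0     ok       33    17
1   warn       87    15
2     ok       83    17
3     ok       46    17
4     ok       51    17
5     ok       36    17
6     ok       38    17
take first 2 rows:
  status  battery  temp
0     ok       33    17
1   warn       87    15
add column battery_times_temp = t['battery'] * t['temp']:
  status  battery  temp  battery_times_temp
0     ok       33    17                 561
1   warn       87    15                1305
Hence 1866.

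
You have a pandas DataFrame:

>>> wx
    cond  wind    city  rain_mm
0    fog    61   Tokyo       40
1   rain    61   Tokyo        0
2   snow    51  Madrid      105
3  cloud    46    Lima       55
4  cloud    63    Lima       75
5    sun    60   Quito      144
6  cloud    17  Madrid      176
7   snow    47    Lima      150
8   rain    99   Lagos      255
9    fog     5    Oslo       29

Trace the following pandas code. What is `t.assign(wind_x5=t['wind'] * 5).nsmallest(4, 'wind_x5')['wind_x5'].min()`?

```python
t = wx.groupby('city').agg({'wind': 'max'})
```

group by city, max of wind:
        wind
city        
Lagos     99
Lima      63
Madrid    51
Oslo       5
Quito     60
Tokyo     61
add column wind_x5 = t['wind'] * 5:
        wind  wind_x5
city                 
Lagos     99      495
Lima      63      315
Madrid    51      255
Oslo       5       25
Quito     60      300
Tokyo     61      305
take 4 rows with smallest wind_x5:
        wind  wind_x5
city                 
Oslo       5       25
Madrid    51      255
Quito     60      300
Tokyo     61      305
So min() = 25.

25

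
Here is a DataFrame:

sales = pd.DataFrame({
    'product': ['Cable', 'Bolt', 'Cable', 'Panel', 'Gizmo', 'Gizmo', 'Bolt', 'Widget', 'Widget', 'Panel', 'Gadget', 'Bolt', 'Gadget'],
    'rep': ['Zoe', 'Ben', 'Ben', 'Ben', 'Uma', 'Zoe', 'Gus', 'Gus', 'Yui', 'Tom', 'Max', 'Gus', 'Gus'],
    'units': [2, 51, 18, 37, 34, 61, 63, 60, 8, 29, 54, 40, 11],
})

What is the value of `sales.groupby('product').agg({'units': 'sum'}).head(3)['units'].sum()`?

group by product, sum of units:
         units
product       
Bolt       154
Cable       20
Gadget      65
Gizmo       95
Panel       66
Widget      68
take first 3 rows:
         units
product       
Bolt       154
Cable       20
Gadget      65
Reading off the sum of column 'units', we get 239.

239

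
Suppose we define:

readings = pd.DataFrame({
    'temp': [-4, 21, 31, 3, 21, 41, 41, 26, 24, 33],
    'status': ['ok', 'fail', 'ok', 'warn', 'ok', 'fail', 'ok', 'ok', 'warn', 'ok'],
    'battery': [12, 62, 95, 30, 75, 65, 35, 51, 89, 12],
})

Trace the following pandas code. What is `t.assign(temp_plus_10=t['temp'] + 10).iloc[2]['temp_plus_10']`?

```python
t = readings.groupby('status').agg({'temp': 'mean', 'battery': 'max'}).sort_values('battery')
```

group by status: mean(temp), max(battery):
             temp  battery
status                    
fail    31.000000       65
ok      24.666667       95
warn    13.500000       89
sort by battery:
             temp  battery
status                    
fail    31.000000       65
warn    13.500000       89
ok      24.666667       95
add column temp_plus_10 = t['temp'] + 10:
             temp  battery  temp_plus_10
status                                  
fail    31.000000       65     41.000000
warn    13.500000       89     23.500000
ok      24.666667       95     34.666667
Reading off the value at position 2, column 'temp_plus_10', we get 34.6666666667.

34.6666666667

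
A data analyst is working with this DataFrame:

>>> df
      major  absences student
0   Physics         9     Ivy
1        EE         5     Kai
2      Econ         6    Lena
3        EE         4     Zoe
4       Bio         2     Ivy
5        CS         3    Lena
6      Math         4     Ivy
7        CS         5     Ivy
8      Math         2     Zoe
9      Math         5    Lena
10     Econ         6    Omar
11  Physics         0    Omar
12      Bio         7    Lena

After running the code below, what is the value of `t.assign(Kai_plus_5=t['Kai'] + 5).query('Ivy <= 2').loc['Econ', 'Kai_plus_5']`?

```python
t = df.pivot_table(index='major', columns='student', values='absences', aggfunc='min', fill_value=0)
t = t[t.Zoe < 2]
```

5

pivot: rows=major, cols=student, min(absences):
student  Ivy  Kai  Lena  Omar  Zoe
major                             
Bio        2    0     7     0    0
CS         5    0     3     0    0
EE         0    5     0     0    4
Econ       0    0     6     6    0
Math       4    0     5     0    2
Physics    9    0     0     0    0
filter rows where Zoe < 2:
student  Ivy  Kai  Lena  Omar  Zoe
major                             
Bio        2    0     7     0    0
CS         5    0     3     0    0
Econ       0    0     6     6    0
Physics    9    0     0     0    0
add column Kai_plus_5 = t['Kai'] + 5:
student  Ivy  Kai  Lena  Omar  Zoe  Kai_plus_5
major                                         
Bio        2    0     7     0    0           5
CS         5    0     3     0    0           5
Econ       0    0     6     6    0           5
Physics    9    0     0     0    0           5
filter rows where Ivy <= 2:
student  Ivy  Kai  Lena  Omar  Zoe  Kai_plus_5
major                                         
Bio        2    0     7     0    0           5
Econ       0    0     6     6    0           5
Finally, value at row 'Econ', column 'Kai_plus_5' = 5.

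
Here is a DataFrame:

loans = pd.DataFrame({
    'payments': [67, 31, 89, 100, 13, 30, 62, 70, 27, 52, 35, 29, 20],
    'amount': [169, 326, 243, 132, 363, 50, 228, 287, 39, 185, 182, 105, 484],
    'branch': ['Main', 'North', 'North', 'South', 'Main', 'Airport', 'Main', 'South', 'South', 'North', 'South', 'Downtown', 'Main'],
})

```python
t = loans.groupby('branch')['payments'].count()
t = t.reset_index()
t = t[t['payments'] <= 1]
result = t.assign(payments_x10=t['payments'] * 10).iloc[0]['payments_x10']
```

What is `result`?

10

group by branch, count of payments:
branch
Airport     1
Downtown    1
Main        4
North       3
South       4
Name: payments, dtype: int64
reset_index():
     branch  payments
0   Airport         1
1  Downtown         1
2      Main         4
3     North         3
4     South         4
filter rows where payments <= 1:
     branch  payments
0   Airport         1
1  Downtown         1
add column payments_x10 = t['payments'] * 10:
     branch  payments  payments_x10
0   Airport         1            10
1  Downtown         1            10
Taking the value at position 0, column 'payments_x10' gives 10.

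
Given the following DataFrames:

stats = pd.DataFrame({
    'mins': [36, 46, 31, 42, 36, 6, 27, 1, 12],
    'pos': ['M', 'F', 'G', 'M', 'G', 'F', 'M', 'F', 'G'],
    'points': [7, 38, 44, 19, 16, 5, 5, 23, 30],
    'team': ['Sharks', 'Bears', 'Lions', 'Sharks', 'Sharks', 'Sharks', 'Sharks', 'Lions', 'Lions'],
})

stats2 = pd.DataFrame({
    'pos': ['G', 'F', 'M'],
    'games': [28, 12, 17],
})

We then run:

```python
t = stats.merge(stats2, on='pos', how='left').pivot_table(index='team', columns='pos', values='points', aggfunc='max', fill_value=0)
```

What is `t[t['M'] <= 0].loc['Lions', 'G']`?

merge on 'pos' (how='left') → 9 rows:
   mins pos  points    team  games
0    36   M       7  Sharks     17
1    46   F      38   Bears     12
2    31   G      44   Lions     28
3    42   M      19  Sharks     17
4    36   G      16  Sharks     28
5     6   F       5  Sharks     12
6    27   M       5  Sharks     17
7     1   F      23   Lions     12
8    12   G      30   Lions     28
pivot: rows=team, cols=pos, max(points):
pos      F   G   M
team              
Bears   38   0   0
Lions   23  44   0
Sharks   5  16  19
filter rows where M <= 0:
pos     F   G  M
team            
Bears  38   0  0
Lions  23  44  0

44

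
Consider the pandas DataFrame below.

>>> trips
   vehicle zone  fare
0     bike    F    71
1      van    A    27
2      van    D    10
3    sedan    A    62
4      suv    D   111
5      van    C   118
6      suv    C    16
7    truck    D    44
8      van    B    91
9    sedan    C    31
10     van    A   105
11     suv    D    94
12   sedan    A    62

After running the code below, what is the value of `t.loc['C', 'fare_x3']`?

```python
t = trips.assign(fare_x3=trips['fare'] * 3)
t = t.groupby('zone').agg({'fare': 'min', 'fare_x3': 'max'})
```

add column fare_x3 = trips['fare'] * 3:
   vehicle zone  fare  fare_x3
0     bike    F    71      213
1      van    A    27       81
2      van    D    10       30
3    sedan    A    62      186
4      suv    D   111      333
5      van    C   118      354
6      suv    C    16       48
7    truck    D    44      132
8      van    B    91      273
9    sedan    C    31       93
10     van    A   105      315
11     suv    D    94      282
12   sedan    A    62      186
group by zone: min(fare), max(fare_x3):
      fare  fare_x3
zone               
A       27      315
B       91      273
C       16      354
D       10      333
F       71      213

354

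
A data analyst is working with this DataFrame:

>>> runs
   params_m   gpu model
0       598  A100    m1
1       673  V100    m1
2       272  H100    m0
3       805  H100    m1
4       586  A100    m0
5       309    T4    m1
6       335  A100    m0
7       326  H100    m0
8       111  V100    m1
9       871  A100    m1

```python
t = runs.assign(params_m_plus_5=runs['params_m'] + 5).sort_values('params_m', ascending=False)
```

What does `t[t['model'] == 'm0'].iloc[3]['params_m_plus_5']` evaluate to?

277

add column params_m_plus_5 = runs['params_m'] + 5:
   params_m   gpu model  params_m_plus_5
0       598  A100    m1              603
1       673  V100    m1              678
2       272  H100    m0              277
3       805  H100    m1              810
4       586  A100    m0              591
5       309    T4    m1              314
6       335  A100    m0              340
7       326  H100    m0              331
8       111  V100    m1              116
9       871  A100    m1              876
sort by params_m descending:
   params_m   gpu model  params_m_plus_5
9       871  A100    m1              876
3       805  H100    m1              810
1       673  V100    m1              678
0       598  A100    m1              603
4       586  A100    m0              591
6       335  A100    m0              340
7       326  H100    m0              331
5       309    T4    m1              314
2       272  H100    m0              277
8       111  V100    m1              116
filter rows where model == 'm0':
   params_m   gpu model  params_m_plus_5
4       586  A100    m0              591
6       335  A100    m0              340
7       326  H100    m0              331
2       272  H100    m0              277
So iloc[3]['params_m_plus_5'] = 277.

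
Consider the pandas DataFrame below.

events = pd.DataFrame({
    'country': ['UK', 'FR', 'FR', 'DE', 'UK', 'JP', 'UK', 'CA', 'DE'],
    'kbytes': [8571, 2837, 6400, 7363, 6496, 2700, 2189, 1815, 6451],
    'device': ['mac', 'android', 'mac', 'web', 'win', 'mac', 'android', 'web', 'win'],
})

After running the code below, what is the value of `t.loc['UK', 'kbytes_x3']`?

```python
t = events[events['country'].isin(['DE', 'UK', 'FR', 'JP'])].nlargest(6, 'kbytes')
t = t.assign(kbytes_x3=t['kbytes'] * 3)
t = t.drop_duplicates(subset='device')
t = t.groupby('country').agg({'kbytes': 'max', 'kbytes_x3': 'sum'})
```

filter rows where country in ['DE', 'UK', 'FR', 'JP']:
  country  kbytes   device
0      UK    8571      mac
1      FR    2837  android
2      FR    6400      mac
3      DE    7363      web
4      UK    6496      win
5      JP    2700      mac
6      UK    2189  android
8      DE    6451      win
take 6 rows with largest kbytes:
  country  kbytes   device
0      UK    8571      mac
3      DE    7363      web
4      UK    6496      win
8      DE    6451      win
2      FR    6400      mac
1      FR    2837  android
add column kbytes_x3 = t['kbytes'] * 3:
  country  kbytes   device  kbytes_x3
0      UK    8571      mac      25713
3      DE    7363      web      22089
4      UK    6496      win      19488
8      DE    6451      win      19353
2      FR    6400      mac      19200
1      FR    2837  android       8511
drop duplicate device (keep=first):
  country  kbytes   device  kbytes_x3
0      UK    8571      mac      25713
3      DE    7363      web      22089
4      UK    6496      win      19488
1      FR    2837  android       8511
group by country: max(kbytes), sum(kbytes_x3):
         kbytes  kbytes_x3
country                   
DE         7363      22089
FR         2837       8511
UK         8571      45201
The value at row 'UK', column 'kbytes_x3' is 45201.

45201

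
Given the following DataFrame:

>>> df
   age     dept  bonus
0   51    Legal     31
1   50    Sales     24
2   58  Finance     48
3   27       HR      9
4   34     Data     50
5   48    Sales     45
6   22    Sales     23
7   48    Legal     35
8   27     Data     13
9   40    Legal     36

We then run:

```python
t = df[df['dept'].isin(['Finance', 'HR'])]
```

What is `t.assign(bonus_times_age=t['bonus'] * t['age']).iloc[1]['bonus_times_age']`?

243

filter rows where dept in ['Finance', 'HR']:
   age     dept  bonus
2   58  Finance     48
3   27       HR      9
add column bonus_times_age = t['bonus'] * t['age']:
   age     dept  bonus  bonus_times_age
2   58  Finance     48             2784
3   27       HR      9              243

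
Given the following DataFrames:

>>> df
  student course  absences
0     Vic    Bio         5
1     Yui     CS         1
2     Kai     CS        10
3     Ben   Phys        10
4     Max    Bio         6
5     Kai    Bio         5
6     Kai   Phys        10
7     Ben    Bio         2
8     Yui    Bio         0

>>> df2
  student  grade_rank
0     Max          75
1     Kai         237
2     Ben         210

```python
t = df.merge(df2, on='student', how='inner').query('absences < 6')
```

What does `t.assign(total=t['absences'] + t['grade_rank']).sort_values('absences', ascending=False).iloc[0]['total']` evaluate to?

242

merge on 'student' (how='inner') → 6 rows:
  student course  absences  grade_rank
0     Kai     CS        10         237
1     Ben   Phys        10         210
2     Max    Bio         6          75
3     Kai    Bio         5         237
4     Kai   Phys        10         237
5     Ben    Bio         2         210
filter rows where absences < 6:
  student course  absences  grade_rank
3     Kai    Bio         5         237
5     Ben    Bio         2         210
add column total = t['absences'] + t['grade_rank']:
  student course  absences  grade_rank  total
3     Kai    Bio         5         237    242
5     Ben    Bio         2         210    212
sort by absences descending:
  student course  absences  grade_rank  total
3     Kai    Bio         5         237    242
5     Ben    Bio         2         210    212
Hence 242.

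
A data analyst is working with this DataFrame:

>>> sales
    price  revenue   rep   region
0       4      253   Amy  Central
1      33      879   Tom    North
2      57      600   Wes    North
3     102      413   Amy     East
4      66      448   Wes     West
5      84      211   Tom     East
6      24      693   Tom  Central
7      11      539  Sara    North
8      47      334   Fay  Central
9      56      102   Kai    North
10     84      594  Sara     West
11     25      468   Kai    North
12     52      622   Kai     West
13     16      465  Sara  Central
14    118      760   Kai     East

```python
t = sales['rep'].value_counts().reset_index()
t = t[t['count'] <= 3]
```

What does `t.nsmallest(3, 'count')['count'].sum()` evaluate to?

5

value_counts of rep:
rep
Kai     4
Tom     3
Sara    3
Amy     2
Wes     2
Fay     1
Name: count, dtype: int64
reset_index():
    rep  count
0   Kai      4
1   Tom      3
2  Sara      3
3   Amy      2
4   Wes      2
5   Fay      1
filter rows where count <= 3:
    rep  count
1   Tom      3
2  Sara      3
3   Amy      2
4   Wes      2
5   Fay      1
take 3 rows with smallest count:
   rep  count
5  Fay      1
3  Amy      2
4  Wes      2
Then the sum of column 'count': 5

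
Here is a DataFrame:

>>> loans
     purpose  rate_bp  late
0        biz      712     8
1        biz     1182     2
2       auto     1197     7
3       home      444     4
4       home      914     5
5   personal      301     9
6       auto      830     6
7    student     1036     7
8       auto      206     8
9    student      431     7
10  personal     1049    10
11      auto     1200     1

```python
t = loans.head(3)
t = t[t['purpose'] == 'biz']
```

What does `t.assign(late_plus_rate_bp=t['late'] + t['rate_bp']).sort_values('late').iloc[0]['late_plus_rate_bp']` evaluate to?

take first 3 rows:
  purpose  rate_bp  late
0     biz      712     8
1     biz     1182     2
2    auto     1197     7
filter rows where purpose == 'biz':
  purpose  rate_bp  late
0     biz      712     8
1     biz     1182     2
add column late_plus_rate_bp = t['late'] + t['rate_bp']:
  purpose  rate_bp  late  late_plus_rate_bp
0     biz      712     8                720
1     biz     1182     2               1184
sort by late:
  purpose  rate_bp  late  late_plus_rate_bp
1     biz     1182     2               1184
0     biz      712     8                720
Finally, value at position 0, column 'late_plus_rate_bp' = 1184.

1184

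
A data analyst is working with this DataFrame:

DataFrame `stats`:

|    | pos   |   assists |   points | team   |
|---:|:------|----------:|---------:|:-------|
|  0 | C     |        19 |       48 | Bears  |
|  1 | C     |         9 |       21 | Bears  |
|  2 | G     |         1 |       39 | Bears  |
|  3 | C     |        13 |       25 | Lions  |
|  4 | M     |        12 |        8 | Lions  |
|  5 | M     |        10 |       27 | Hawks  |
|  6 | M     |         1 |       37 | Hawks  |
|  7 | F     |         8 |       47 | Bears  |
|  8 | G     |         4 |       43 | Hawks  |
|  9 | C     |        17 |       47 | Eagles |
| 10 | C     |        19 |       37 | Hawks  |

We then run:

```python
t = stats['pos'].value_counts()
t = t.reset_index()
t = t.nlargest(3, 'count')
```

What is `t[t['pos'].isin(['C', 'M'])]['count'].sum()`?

8

value_counts of pos:
pos
C    5
M    3
G    2
F    1
Name: count, dtype: int64
reset_index():
  pos  count
0   C      5
1   M      3
2   G      2
3   F      1
take 3 rows with largest count:
  pos  count
0   C      5
1   M      3
2   G      2
filter rows where pos in ['C', 'M']:
  pos  count
0   C      5
1   M      3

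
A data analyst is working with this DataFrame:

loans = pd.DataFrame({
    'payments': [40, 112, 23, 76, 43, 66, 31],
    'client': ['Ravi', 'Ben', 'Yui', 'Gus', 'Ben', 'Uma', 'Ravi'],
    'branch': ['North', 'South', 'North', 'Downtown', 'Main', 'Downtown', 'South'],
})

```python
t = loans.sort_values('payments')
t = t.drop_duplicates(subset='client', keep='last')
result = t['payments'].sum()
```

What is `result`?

sort by payments:
   payments client    branch
2        23    Yui     North
6        31   Ravi     South
0        40   Ravi     North
4        43    Ben      Main
5        66    Uma  Downtown
3        76    Gus  Downtown
1       112    Ben     South
drop duplicate client (keep=last):
   payments client    branch
2        23    Yui     North
0        40   Ravi     North
5        66    Uma  Downtown
3        76    Gus  Downtown
1       112    Ben     South
So sum() = 317.

317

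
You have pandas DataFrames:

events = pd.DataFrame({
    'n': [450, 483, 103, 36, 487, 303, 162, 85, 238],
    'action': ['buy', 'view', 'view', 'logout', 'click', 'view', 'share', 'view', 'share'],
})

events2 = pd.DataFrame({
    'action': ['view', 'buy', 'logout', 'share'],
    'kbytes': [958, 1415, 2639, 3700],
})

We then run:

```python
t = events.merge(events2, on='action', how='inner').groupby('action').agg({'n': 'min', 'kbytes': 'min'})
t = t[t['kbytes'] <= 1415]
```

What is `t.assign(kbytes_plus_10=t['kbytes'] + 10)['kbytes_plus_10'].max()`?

merge on 'action' (how='inner') → 8 rows:
     n  action  kbytes
0  450     buy    1415
1  483    view     958
2  103    view     958
3   36  logout    2639
4  303    view     958
5  162   share    3700
6   85    view     958
7  238   share    3700
group by action: min(n), min(kbytes):
          n  kbytes
action             
buy     450    1415
logout   36    2639
share   162    3700
view     85     958
filter rows where kbytes <= 1415:
          n  kbytes
action             
buy     450    1415
view     85     958
add column kbytes_plus_10 = t['kbytes'] + 10:
          n  kbytes  kbytes_plus_10
action                             
buy     450    1415            1425
view     85     958             968
Reading off the max of column 'kbytes_plus_10', we get 1425.

1425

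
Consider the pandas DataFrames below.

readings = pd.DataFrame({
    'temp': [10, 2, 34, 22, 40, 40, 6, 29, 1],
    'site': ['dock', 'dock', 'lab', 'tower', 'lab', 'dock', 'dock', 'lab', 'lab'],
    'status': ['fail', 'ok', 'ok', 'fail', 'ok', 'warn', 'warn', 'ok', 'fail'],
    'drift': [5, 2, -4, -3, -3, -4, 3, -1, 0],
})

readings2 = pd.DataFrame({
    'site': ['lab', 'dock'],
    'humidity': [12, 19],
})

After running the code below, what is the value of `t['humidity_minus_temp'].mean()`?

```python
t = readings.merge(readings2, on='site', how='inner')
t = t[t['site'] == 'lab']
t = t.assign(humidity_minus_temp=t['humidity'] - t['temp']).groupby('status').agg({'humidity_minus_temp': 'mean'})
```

merge on 'site' (how='inner') → 8 rows:
   temp  site status  drift  humidity
0    10  dock   fail      5        19
1     2  dock     ok      2        19
2    34   lab     ok     -4        12
3    40   lab     ok     -3        12
4    40  dock   warn     -4        19
5     6  dock   warn      3        19
6    29   lab     ok     -1        12
7     1   lab   fail      0        12
filter rows where site == 'lab':
   temp site status  drift  humidity
2    34  lab     ok     -4        12
3    40  lab     ok     -3        12
6    29  lab     ok     -1        12
7     1  lab   fail      0        12
add column humidity_minus_temp = t['humidity'] - t['temp']:
   temp site status  drift  humidity  humidity_minus_temp
2    34  lab     ok     -4        12                  -22
3    40  lab     ok     -3        12                  -28
6    29  lab     ok     -1        12                  -17
7     1  lab   fail      0        12                   11
group by status, mean of humidity_minus_temp:
        humidity_minus_temp
status                     
fail              11.000000
ok               -22.333333

-5.66666666667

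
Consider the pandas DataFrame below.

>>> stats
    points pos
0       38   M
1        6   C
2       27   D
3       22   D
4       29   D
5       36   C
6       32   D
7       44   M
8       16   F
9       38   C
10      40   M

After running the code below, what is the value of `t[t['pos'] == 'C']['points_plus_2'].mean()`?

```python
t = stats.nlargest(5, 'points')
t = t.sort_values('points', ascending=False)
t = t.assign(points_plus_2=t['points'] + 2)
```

take 5 rows with largest points:
    points pos
7       44   M
10      40   M
0       38   M
9       38   C
5       36   C
sort by points descending:
    points pos
7       44   M
10      40   M
0       38   M
9       38   C
5       36   C
add column points_plus_2 = t['points'] + 2:
    points pos  points_plus_2
7       44   M             46
10      40   M             42
0       38   M             40
9       38   C             40
5       36   C             38
filter rows where pos == 'C':
   points pos  points_plus_2
9      38   C             40
5      36   C             38

39.0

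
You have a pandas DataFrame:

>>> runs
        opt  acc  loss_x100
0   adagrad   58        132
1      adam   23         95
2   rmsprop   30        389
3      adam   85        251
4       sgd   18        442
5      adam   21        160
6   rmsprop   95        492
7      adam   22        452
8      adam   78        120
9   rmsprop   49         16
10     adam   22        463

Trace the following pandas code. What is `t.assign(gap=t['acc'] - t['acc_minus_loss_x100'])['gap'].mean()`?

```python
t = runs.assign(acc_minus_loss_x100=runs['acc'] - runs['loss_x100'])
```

273.818181818

add column acc_minus_loss_x100 = runs['acc'] - runs['loss_x100']:
        opt  acc  loss_x100  acc_minus_loss_x100
0   adagrad   58        132                  -74
1      adam   23         95                  -72
2   rmsprop   30        389                 -359
3      adam   85        251                 -166
4       sgd   18        442                 -424
5      adam   21        160                 -139
6   rmsprop   95        492                 -397
7      adam   22        452                 -430
8      adam   78        120                  -42
9   rmsprop   49         16                   33
10     adam   22        463                 -441
add column gap = t['acc'] - t['acc_minus_loss_x100']:
        opt  acc  loss_x100  acc_minus_loss_x100  gap
0   adagrad   58        132                  -74  132
1      adam   23         95                  -72   95
2   rmsprop   30        389                 -359  389
3      adam   85        251                 -166  251
4       sgd   18        442                 -424  442
5      adam   21        160                 -139  160
6   rmsprop   95        492                 -397  492
7      adam   22        452                 -430  452
8      adam   78        120                  -42  120
9   rmsprop   49         16                   33   16
10     adam   22        463                 -441  463
The mean of column 'gap' is 273.818181818.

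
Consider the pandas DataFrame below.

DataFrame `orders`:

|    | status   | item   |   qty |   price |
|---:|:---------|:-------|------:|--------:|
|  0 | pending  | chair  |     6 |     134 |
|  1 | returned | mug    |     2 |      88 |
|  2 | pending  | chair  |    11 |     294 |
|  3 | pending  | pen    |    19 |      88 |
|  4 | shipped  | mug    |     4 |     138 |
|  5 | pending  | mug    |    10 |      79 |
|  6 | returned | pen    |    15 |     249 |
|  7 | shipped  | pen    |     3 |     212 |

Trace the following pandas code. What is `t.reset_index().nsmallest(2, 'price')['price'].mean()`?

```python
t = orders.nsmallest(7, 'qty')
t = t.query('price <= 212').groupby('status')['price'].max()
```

take 7 rows with smallest qty:
     status   item  qty  price
1  returned    mug    2     88
7   shipped    pen    3    212
4   shipped    mug    4    138
0   pending  chair    6    134
5   pending    mug   10     79
2   pending  chair   11    294
6  returned    pen   15    249
filter rows where price <= 212:
     status   item  qty  price
1  returned    mug    2     88
7   shipped    pen    3    212
4   shipped    mug    4    138
0   pending  chair    6    134
5   pending    mug   10     79
group by status, max of price:
status
pending     134
returned     88
shipped     212
Name: price, dtype: int64
reset_index():
     status  price
0   pending    134
1  returned     88
2   shipped    212
take 2 rows with smallest price:
     status  price
1  returned     88
0   pending    134
So mean() = 111.0.

111.0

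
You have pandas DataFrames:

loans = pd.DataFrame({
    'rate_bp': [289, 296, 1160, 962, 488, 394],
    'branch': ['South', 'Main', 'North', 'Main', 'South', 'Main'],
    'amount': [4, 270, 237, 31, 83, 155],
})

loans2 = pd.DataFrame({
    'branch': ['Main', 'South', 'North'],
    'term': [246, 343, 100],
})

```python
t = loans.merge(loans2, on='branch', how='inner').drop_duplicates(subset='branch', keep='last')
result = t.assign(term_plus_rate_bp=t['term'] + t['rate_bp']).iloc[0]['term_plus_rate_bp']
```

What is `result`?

1260

merge on 'branch' (how='inner') → 6 rows:
   rate_bp branch  amount  term
0      289  South       4   343
1      296   Main     270   246
2     1160  North     237   100
3      962   Main      31   246
4      488  South      83   343
5      394   Main     155   246
drop duplicate branch (keep=last):
   rate_bp branch  amount  term
2     1160  North     237   100
4      488  South      83   343
5      394   Main     155   246
add column term_plus_rate_bp = t['term'] + t['rate_bp']:
   rate_bp branch  amount  term  term_plus_rate_bp
2     1160  North     237   100               1260
4      488  South      83   343                831
5      394   Main     155   246                640
Finally, value at position 0, column 'term_plus_rate_bp' = 1260.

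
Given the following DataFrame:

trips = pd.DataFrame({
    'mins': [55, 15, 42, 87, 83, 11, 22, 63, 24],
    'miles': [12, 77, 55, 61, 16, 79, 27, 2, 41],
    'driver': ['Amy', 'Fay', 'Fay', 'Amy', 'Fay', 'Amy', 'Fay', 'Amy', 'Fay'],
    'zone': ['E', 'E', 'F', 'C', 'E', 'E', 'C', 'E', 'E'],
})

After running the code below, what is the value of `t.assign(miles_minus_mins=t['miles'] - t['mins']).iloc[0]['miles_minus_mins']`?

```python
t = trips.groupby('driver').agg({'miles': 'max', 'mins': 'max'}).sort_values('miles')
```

group by driver: max(miles), max(mins):
        miles  mins
driver             
Amy        79    87
Fay        77    83
sort by miles:
        miles  mins
driver             
Fay        77    83
Amy        79    87
add column miles_minus_mins = t['miles'] - t['mins']:
        miles  mins  miles_minus_mins
driver                               
Fay        77    83                -6
Amy        79    87                -8

-6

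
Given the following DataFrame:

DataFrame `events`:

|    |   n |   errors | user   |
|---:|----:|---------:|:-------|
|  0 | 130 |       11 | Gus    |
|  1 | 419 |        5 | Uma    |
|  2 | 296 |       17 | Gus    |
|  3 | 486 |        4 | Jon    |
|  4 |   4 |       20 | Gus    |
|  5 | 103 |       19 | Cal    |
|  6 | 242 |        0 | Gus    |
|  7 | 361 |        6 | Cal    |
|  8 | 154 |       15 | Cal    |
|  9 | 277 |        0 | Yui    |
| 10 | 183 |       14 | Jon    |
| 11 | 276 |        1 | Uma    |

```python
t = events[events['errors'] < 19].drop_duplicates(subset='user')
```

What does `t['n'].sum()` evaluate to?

filter rows where errors < 19:
      n  errors user
0   130      11  Gus
1   419       5  Uma
2   296      17  Gus
3   486       4  Jon
6   242       0  Gus
7   361       6  Cal
8   154      15  Cal
9   277       0  Yui
10  183      14  Jon
11  276       1  Uma
drop duplicate user (keep=first):
     n  errors user
0  130      11  Gus
1  419       5  Uma
3  486       4  Jon
7  361       6  Cal
9  277       0  Yui
sum of column 'n' → 1673

1673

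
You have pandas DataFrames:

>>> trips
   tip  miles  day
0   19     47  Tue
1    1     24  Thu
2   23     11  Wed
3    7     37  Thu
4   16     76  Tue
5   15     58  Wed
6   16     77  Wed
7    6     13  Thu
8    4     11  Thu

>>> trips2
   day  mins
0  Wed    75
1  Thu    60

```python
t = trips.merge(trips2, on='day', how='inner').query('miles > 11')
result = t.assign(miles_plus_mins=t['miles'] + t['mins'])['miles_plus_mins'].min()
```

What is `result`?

73

merge on 'day' (how='inner') → 7 rows:
   tip  miles  day  mins
0    1     24  Thu    60
1   23     11  Wed    75
2    7     37  Thu    60
3   15     58  Wed    75
4   16     77  Wed    75
5    6     13  Thu    60
6    4     11  Thu    60
filter rows where miles > 11:
   tip  miles  day  mins
0    1     24  Thu    60
2    7     37  Thu    60
3   15     58  Wed    75
4   16     77  Wed    75
5    6     13  Thu    60
add column miles_plus_mins = t['miles'] + t['mins']:
   tip  miles  day  mins  miles_plus_mins
0    1     24  Thu    60               84
2    7     37  Thu    60               97
3   15     58  Wed    75              133
4   16     77  Wed    75              152
5    6     13  Thu    60               73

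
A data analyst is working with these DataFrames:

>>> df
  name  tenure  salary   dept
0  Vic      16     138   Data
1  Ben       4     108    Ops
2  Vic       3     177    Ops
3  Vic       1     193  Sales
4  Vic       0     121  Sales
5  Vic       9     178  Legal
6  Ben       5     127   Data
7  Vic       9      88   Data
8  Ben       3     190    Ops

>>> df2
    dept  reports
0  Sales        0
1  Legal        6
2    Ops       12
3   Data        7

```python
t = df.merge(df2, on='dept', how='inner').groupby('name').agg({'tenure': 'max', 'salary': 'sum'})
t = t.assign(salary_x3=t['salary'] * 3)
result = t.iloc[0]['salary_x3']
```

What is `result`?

1275

merge on 'dept' (how='inner') → 9 rows:
  name  tenure  salary   dept  reports
0  Vic      16     138   Data        7
1  Ben       4     108    Ops       12
2  Vic       3     177    Ops       12
3  Vic       1     193  Sales        0
4  Vic       0     121  Sales        0
5  Vic       9     178  Legal        6
6  Ben       5     127   Data        7
7  Vic       9      88   Data        7
8  Ben       3     190    Ops       12
group by name: max(tenure), sum(salary):
      tenure  salary
name                
Ben        5     425
Vic       16     895
add column salary_x3 = t['salary'] * 3:
      tenure  salary  salary_x3
name                           
Ben        5     425       1275
Vic       16     895       2685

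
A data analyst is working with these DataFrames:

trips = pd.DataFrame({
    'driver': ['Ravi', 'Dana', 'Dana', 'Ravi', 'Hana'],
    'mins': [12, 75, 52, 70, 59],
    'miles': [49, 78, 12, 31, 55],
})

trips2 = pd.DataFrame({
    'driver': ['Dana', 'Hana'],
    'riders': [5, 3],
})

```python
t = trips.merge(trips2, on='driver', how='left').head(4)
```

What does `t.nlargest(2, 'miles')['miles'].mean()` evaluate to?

63.5

merge on 'driver' (how='left') → 5 rows:
  driver  mins  miles  riders
0   Ravi    12     49     NaN
1   Dana    75     78     5.0
2   Dana    52     12     5.0
3   Ravi    70     31     NaN
4   Hana    59     55     3.0
take first 4 rows:
  driver  mins  miles  riders
0   Ravi    12     49     NaN
1   Dana    75     78     5.0
2   Dana    52     12     5.0
3   Ravi    70     31     NaN
take 2 rows with largest miles:
  driver  mins  miles  riders
1   Dana    75     78     5.0
0   Ravi    12     49     NaN
Then the mean of column 'miles': 63.5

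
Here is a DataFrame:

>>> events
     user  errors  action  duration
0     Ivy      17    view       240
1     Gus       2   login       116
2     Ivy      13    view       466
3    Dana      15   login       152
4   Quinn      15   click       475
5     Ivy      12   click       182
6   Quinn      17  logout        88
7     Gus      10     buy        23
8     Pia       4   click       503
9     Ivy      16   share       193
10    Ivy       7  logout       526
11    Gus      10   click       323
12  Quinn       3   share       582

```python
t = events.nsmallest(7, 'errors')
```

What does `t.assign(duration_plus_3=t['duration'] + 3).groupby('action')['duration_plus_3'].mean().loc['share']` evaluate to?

585.0

take 7 rows with smallest errors:
     user  errors  action  duration
1     Gus       2   login       116
12  Quinn       3   share       582
8     Pia       4   click       503
10    Ivy       7  logout       526
7     Gus      10     buy        23
11    Gus      10   click       323
5     Ivy      12   click       182
add column duration_plus_3 = t['duration'] + 3:
     user  errors  action  duration  duration_plus_3
1     Gus       2   login       116              119
12  Quinn       3   share       582              585
8     Pia       4   click       503              506
10    Ivy       7  logout       526              529
7     Gus      10     buy        23               26
11    Gus      10   click       323              326
5     Ivy      12   click       182              185
group by action, mean of duration_plus_3:
action
buy        26.0
click     339.0
login     119.0
logout    529.0
share     585.0
Name: duration_plus_3, dtype: float64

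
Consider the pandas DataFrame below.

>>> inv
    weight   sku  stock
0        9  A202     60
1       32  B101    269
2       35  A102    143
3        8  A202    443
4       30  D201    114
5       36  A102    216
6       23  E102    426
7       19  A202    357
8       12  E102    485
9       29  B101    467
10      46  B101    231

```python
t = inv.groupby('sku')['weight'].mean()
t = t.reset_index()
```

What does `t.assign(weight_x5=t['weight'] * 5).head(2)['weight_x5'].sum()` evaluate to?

237.5

group by sku, mean of weight:
sku
A102    35.500000
A202    12.000000
B101    35.666667
D201    30.000000
E102    17.500000
Name: weight, dtype: float64
reset_index():
    sku     weight
0  A102  35.500000
1  A202  12.000000
2  B101  35.666667
3  D201  30.000000
4  E102  17.500000
add column weight_x5 = t['weight'] * 5:
    sku     weight   weight_x5
0  A102  35.500000  177.500000
1  A202  12.000000   60.000000
2  B101  35.666667  178.333333
3  D201  30.000000  150.000000
4  E102  17.500000   87.500000
take first 2 rows:
    sku  weight  weight_x5
0  A102    35.5      177.5
1  A202    12.0       60.0
Taking the sum of column 'weight_x5' gives 237.5.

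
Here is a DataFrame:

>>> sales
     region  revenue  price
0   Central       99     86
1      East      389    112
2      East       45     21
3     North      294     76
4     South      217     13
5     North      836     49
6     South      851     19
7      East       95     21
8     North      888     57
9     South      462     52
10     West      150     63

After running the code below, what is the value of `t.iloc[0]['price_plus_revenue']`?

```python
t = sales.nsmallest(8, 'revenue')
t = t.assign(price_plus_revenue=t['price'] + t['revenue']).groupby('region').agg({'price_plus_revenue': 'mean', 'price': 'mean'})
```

take 8 rows with smallest revenue:
     region  revenue  price
2      East       45     21
7      East       95     21
0   Central       99     86
10     West      150     63
4     South      217     13
3     North      294     76
1      East      389    112
9     South      462     52
add column price_plus_revenue = t['price'] + t['revenue']:
     region  revenue  price  price_plus_revenue
2      East       45     21                  66
7      East       95     21                 116
0   Central       99     86                 185
10     West      150     63                 213
4     South      217     13                 230
3     North      294     76                 370
1      East      389    112                 501
9     South      462     52                 514
group by region: mean(price_plus_revenue), mean(price):
         price_plus_revenue      price
region                                
Central          185.000000  86.000000
East             227.666667  51.333333
North            370.000000  76.000000
South            372.000000  32.500000
West             213.000000  63.000000

185.0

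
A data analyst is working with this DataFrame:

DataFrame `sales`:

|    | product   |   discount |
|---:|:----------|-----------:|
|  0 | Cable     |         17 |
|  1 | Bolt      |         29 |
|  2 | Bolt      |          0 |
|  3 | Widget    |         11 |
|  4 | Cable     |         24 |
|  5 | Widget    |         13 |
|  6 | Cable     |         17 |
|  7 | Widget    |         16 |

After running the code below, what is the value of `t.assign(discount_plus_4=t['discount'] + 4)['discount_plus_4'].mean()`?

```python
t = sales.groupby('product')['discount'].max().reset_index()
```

group by product, max of discount:
product
Bolt      29
Cable     24
Widget    16
Name: discount, dtype: int64
reset_index():
  product  discount
0    Bolt        29
1   Cable        24
2  Widget        16
add column discount_plus_4 = t['discount'] + 4:
  product  discount  discount_plus_4
0    Bolt        29               33
1   Cable        24               28
2  Widget        16               20

27.0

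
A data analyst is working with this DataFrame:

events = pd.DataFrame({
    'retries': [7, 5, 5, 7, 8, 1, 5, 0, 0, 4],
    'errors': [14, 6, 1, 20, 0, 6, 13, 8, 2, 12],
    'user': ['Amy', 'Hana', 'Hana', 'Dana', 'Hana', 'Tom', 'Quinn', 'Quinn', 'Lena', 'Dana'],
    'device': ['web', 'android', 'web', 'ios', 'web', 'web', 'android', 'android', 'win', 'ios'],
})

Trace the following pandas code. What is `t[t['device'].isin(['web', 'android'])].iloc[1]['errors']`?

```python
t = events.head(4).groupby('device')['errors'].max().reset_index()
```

14

take first 4 rows:
   retries  errors  user   device
0        7      14   Amy      web
1        5       6  Hana  android
2        5       1  Hana      web
3        7      20  Dana      ios
group by device, max of errors:
device
android     6
ios        20
web        14
Name: errors, dtype: int64
reset_index():
    device  errors
0  android       6
1      ios      20
2      web      14
filter rows where device in ['web', 'android']:
    device  errors
0  android       6
2      web      14
So iloc[1]['errors'] = 14.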